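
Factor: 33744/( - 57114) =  - 2^3*3^ ( - 1 )*37^1*167^( - 1) = - 296/501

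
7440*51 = 379440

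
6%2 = 0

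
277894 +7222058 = 7499952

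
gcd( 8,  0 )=8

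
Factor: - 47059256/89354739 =  -  2^3*3^(  -  1)*19^( - 1)*1567627^( - 1 )*5882407^1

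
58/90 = 29/45 =0.64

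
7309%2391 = 136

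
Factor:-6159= - 3^1 * 2053^1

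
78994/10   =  7899 + 2/5 = 7899.40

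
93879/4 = 93879/4 = 23469.75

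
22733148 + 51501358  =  74234506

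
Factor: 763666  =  2^1*41^1*  67^1*139^1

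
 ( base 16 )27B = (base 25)10A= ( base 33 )J8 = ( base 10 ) 635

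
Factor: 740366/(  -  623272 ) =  - 2^( - 2) * 11^1*13^( - 2)*73^1 = - 803/676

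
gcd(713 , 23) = 23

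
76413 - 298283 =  - 221870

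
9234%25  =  9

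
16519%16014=505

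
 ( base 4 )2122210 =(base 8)23244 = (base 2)10011010100100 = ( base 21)1191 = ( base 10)9892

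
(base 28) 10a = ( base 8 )1432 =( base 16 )31A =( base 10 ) 794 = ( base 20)1je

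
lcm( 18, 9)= 18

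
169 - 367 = - 198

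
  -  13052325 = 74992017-88044342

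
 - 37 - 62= - 99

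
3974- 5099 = -1125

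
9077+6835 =15912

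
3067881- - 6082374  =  9150255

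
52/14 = 26/7=3.71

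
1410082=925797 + 484285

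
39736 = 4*9934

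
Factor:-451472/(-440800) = 2^( - 1)*5^(-2)* 7^1*19^(-1 )*139^1 =973/950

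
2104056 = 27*77928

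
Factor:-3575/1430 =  - 2^(-1)*5^1 = - 5/2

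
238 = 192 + 46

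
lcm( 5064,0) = 0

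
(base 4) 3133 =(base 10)223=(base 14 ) 11d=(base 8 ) 337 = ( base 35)6D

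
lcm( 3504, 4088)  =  24528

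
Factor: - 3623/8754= - 2^(-1)* 3^( - 1) * 1459^( - 1 )*3623^1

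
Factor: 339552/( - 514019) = - 2^5 * 3^4*11^ ( - 1 )*83^( - 1 )*131^1*563^( - 1) 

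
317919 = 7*45417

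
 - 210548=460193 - 670741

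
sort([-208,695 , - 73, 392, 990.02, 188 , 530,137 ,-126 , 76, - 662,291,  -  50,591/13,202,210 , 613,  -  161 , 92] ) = [ - 662, - 208 , - 161, - 126 ,-73, - 50, 591/13,76,92,137 , 188 , 202,  210,291 , 392,530, 613 , 695, 990.02 ]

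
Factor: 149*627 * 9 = 3^3*11^1 * 19^1 *149^1 = 840807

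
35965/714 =50 + 265/714 =50.37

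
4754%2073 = 608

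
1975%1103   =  872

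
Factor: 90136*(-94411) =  -2^3*19^2 *593^1*4969^1 = -8509829896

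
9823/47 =209 =209.00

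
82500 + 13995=96495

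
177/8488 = 177/8488 = 0.02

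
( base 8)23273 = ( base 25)flf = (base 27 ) DG6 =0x26BB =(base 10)9915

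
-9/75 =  - 1 + 22/25 = -0.12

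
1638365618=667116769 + 971248849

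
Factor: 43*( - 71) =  - 3053  =  -  43^1 * 71^1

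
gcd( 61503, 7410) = 741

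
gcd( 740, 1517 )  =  37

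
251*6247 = 1567997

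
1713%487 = 252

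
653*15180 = 9912540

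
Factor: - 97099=-89^1*1091^1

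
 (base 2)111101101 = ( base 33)ev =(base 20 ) 14D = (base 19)16I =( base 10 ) 493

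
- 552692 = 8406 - 561098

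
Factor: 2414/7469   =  2^1* 7^( - 1)*11^(-1)*17^1 * 71^1 * 97^( - 1)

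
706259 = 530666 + 175593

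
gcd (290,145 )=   145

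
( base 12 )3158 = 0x1514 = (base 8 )12424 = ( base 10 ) 5396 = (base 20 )D9G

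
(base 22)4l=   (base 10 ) 109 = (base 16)6D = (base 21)54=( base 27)41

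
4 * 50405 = 201620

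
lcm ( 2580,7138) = 214140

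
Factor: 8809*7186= 63301474= 2^1*23^1*383^1 * 3593^1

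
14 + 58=72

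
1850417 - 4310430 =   -  2460013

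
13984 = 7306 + 6678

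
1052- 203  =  849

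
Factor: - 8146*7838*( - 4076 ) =2^4*1019^1 * 3919^1*4073^1 = 260245866448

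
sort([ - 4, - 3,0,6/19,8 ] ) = [ - 4, - 3,0,6/19,8] 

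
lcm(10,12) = 60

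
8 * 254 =2032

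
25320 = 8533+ 16787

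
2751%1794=957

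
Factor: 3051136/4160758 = 2^6*7^( - 1)*11^2*31^( - 1 )*197^1*9587^ ( - 1 ) = 1525568/2080379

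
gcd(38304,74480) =2128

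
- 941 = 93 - 1034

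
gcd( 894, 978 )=6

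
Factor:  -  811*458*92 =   -  2^3*23^1*229^1*811^1 = - 34172296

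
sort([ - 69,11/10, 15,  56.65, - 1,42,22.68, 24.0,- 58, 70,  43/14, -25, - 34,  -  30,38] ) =[ -69, - 58,-34, - 30, - 25,-1, 11/10 , 43/14, 15, 22.68, 24.0,38, 42,56.65, 70]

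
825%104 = 97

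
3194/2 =1597=1597.00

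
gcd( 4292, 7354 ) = 2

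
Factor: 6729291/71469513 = 249233/2647019 = 17^( - 1 )*155707^( - 1)*249233^1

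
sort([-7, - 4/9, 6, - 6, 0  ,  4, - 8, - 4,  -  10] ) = [ - 10, - 8,-7, - 6, - 4, - 4/9, 0, 4,6 ] 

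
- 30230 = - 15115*2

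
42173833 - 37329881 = 4843952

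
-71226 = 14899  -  86125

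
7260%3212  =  836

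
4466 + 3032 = 7498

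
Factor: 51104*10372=530050688 = 2^7*1597^1*2593^1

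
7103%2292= 227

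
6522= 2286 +4236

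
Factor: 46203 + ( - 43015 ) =3188 = 2^2* 797^1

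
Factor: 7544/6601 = 2^3*7^( -1 )=   8/7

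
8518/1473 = 5 + 1153/1473 = 5.78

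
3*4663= 13989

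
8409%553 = 114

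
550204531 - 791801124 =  - 241596593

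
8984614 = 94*95581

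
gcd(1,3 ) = 1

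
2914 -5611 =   -  2697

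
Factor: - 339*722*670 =  -  163987860  =  - 2^2 * 3^1 * 5^1*19^2*67^1* 113^1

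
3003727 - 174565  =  2829162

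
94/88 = 1 + 3/44 = 1.07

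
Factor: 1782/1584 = 2^ ( - 3)*3^2 = 9/8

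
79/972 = 79/972  =  0.08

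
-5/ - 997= 5/997 = 0.01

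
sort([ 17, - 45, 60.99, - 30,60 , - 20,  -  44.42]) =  [ - 45, - 44.42, - 30, - 20 , 17, 60,60.99]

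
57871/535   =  108 + 91/535=108.17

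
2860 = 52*55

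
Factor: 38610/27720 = 39/28 = 2^( - 2)*3^1*7^ ( - 1)*13^1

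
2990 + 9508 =12498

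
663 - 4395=-3732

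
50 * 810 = 40500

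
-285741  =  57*(-5013 ) 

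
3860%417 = 107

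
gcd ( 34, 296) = 2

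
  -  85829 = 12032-97861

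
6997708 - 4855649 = 2142059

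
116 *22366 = 2594456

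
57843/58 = 997 + 17/58 = 997.29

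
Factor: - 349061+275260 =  - 7^1 * 13^1 * 811^1=- 73801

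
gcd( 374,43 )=1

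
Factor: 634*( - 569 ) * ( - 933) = 336576018 = 2^1*3^1*311^1*317^1*569^1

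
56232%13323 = 2940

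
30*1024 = 30720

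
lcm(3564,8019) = 32076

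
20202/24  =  3367/4 = 841.75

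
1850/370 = 5= 5.00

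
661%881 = 661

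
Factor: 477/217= 3^2*7^( - 1)*31^( - 1 )*  53^1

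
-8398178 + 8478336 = 80158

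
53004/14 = 3786 = 3786.00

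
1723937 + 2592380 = 4316317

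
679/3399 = 679/3399 =0.20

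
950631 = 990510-39879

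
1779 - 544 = 1235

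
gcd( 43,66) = 1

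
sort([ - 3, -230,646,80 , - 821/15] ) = [-230, -821/15, - 3 , 80, 646]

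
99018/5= 19803 + 3/5 = 19803.60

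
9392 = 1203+8189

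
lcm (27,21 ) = 189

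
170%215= 170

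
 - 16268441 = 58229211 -74497652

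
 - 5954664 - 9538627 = - 15493291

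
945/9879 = 315/3293 = 0.10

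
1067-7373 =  - 6306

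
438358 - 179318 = 259040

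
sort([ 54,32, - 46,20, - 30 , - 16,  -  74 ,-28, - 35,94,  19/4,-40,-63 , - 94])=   [-94, - 74, - 63, - 46 , - 40,-35 , - 30, - 28,-16 , 19/4 , 20, 32, 54,94]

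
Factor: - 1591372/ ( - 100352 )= 2^( - 9 )*7^ ( - 2)*461^1 * 863^1 = 397843/25088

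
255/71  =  255/71  =  3.59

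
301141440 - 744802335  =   - 443660895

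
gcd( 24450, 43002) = 6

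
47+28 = 75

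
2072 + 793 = 2865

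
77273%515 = 23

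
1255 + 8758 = 10013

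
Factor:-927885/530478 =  - 2^ ( - 1)*3^( - 1) * 5^1 * 7^1*13^( - 1)*2267^( - 1)* 8837^1= - 309295/176826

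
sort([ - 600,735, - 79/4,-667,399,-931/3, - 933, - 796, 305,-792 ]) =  [-933 , - 796, - 792, - 667, - 600, - 931/3, - 79/4,305, 399, 735 ]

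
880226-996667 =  -116441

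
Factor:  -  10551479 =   -  19^1*163^1*3407^1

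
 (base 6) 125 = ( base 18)2H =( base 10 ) 53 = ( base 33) 1K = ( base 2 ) 110101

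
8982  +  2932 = 11914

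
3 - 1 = 2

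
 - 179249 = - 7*25607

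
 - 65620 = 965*( - 68) 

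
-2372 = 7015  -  9387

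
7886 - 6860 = 1026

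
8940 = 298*30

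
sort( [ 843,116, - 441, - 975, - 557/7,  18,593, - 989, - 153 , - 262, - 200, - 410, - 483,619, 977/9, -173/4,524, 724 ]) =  [ - 989, - 975, - 483, - 441, - 410, - 262,-200, - 153 , - 557/7, - 173/4, 18,977/9,  116, 524,593 , 619,724,843]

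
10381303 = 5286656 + 5094647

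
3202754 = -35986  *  ( - 89 ) 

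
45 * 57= 2565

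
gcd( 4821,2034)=3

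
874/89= 9 + 73/89 =9.82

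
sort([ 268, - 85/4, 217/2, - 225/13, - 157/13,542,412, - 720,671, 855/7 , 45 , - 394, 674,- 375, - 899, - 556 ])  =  [ - 899,-720, - 556, - 394, - 375,-85/4, - 225/13, - 157/13, 45,217/2,855/7, 268, 412,542, 671, 674]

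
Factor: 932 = 2^2*233^1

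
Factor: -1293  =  -3^1*431^1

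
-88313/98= - 88313/98 = -901.15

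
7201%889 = 89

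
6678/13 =6678/13 = 513.69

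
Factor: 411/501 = 137/167 =137^1*167^( - 1)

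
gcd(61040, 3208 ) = 8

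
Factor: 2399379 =3^1*683^1 * 1171^1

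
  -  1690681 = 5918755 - 7609436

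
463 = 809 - 346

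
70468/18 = 35234/9 = 3914.89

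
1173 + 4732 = 5905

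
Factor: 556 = 2^2*139^1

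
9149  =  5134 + 4015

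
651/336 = 31/16 = 1.94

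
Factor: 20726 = 2^1*43^1* 241^1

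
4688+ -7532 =- 2844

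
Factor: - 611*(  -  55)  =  33605 = 5^1*11^1*13^1*47^1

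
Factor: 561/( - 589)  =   - 3^1*11^1 * 17^1*19^( - 1 )*31^( - 1) 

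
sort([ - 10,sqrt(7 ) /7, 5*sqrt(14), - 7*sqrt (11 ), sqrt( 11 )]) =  [ - 7 * sqrt( 11 ),-10 , sqrt( 7 ) /7,sqrt(11),5 * sqrt( 14)]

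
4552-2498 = 2054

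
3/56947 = 3/56947 = 0.00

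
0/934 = 0  =  0.00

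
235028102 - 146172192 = 88855910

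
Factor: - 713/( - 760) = 2^( - 3)*5^(-1)*19^( - 1 ) *23^1 *31^1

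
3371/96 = 3371/96 = 35.11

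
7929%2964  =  2001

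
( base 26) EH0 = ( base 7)40611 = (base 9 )14526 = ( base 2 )10011010110010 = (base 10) 9906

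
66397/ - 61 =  - 1089+32/61 = - 1088.48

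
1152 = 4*288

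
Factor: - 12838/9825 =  - 98/75 = -2^1*3^(  -  1)*5^(  -  2 )*7^2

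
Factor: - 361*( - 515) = 185915 = 5^1*19^2*103^1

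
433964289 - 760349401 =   -  326385112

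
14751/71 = 14751/71 = 207.76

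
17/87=17/87   =  0.20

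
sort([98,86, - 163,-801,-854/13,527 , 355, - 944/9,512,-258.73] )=[-801,-258.73,-163,  -  944/9,- 854/13,86, 98,355, 512,  527 ] 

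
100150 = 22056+78094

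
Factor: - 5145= -3^1*5^1*7^3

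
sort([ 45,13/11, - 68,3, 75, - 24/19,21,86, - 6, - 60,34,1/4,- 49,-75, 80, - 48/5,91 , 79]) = [- 75, - 68, - 60, - 49,-48/5, - 6, - 24/19,1/4,  13/11, 3,21,34, 45,75,79,80,86 , 91 ] 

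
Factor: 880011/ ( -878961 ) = -293337/292987 = -3^2*11^1 *29^( - 1 )*2963^1*10103^(-1) 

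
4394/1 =4394 = 4394.00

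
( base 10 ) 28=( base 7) 40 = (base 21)17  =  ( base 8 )34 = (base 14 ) 20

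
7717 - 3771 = 3946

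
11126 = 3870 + 7256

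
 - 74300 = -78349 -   -  4049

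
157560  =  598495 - 440935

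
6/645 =2/215  =  0.01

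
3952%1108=628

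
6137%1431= 413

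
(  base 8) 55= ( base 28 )1H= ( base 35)1a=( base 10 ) 45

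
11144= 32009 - 20865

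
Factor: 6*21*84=10584 =2^3*3^3 * 7^2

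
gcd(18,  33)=3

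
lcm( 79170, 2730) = 79170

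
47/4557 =47/4557 = 0.01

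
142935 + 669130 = 812065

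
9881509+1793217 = 11674726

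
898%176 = 18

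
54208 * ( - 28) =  - 1517824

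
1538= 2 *769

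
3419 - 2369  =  1050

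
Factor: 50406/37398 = 23^(- 1) * 31^1=31/23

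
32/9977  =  32/9977 = 0.00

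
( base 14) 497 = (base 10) 917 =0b1110010101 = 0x395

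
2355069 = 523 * 4503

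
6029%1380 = 509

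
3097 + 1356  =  4453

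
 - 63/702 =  - 1 + 71/78 = -  0.09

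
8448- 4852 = 3596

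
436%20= 16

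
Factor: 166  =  2^1*83^1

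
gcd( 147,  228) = 3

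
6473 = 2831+3642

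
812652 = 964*843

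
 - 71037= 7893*( - 9 )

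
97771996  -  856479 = 96915517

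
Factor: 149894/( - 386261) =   -  2^1*41^( - 1 )*149^1*503^1*9421^(-1 ) 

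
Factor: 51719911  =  51719911^1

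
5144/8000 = 643/1000 = 0.64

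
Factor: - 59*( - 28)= 1652 = 2^2*7^1*59^1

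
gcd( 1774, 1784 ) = 2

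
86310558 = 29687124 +56623434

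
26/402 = 13/201 = 0.06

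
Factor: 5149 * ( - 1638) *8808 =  - 74287218096= -2^4*3^3*7^1*13^1*19^1 * 271^1*367^1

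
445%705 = 445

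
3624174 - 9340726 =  - 5716552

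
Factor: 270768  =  2^4*3^1 * 5641^1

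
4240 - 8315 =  - 4075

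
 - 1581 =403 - 1984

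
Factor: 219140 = 2^2*5^1*10957^1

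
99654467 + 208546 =99863013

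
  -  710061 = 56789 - 766850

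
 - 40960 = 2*( - 20480)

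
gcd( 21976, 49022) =2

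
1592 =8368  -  6776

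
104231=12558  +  91673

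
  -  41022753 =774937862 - 815960615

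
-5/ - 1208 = 5/1208 = 0.00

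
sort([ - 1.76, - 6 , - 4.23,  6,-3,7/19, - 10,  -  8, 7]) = [ - 10, - 8, - 6, - 4.23, - 3, - 1.76,7/19,6, 7]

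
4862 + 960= 5822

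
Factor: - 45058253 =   -  19^1*163^1*14549^1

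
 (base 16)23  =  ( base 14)27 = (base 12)2B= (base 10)35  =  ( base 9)38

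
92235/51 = 30745/17 = 1808.53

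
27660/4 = 6915 = 6915.00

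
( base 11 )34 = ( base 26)1b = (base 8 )45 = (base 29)18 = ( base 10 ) 37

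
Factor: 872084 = 2^2*218021^1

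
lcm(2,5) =10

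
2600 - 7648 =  - 5048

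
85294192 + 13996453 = 99290645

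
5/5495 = 1/1099 = 0.00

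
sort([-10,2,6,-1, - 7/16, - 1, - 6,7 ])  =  [- 10,-6, - 1, - 1,-7/16,2,6 , 7]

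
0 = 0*8998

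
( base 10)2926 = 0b101101101110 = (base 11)2220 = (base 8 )5556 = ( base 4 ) 231232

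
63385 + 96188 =159573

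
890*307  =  273230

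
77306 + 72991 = 150297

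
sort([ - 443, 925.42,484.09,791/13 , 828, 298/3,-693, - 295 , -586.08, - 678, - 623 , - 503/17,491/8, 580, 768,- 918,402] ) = [-918, - 693 , - 678, - 623, - 586.08 , - 443 , - 295, - 503/17,791/13,  491/8,298/3 , 402,484.09, 580,768 , 828,925.42]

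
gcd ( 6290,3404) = 74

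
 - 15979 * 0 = 0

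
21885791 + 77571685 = 99457476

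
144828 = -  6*( - 24138 ) 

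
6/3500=3/1750 = 0.00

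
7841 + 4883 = 12724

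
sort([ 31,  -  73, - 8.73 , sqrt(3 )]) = [ - 73, -8.73,sqrt(3),  31 ]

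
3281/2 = 1640+1/2 = 1640.50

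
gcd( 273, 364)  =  91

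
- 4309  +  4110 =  - 199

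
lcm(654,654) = 654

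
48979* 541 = 26497639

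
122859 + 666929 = 789788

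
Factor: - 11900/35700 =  - 1/3 =- 3^( - 1 ) 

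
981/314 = 981/314 = 3.12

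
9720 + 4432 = 14152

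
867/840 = 289/280 = 1.03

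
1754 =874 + 880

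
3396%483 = 15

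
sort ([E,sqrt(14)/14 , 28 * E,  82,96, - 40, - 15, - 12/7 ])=[ - 40, - 15, - 12/7,sqrt ( 14) /14,E, 28 *E, 82, 96]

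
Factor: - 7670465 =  - 5^1 * 11^1 * 89^1* 1567^1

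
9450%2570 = 1740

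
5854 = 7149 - 1295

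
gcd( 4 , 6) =2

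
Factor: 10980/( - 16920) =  - 2^( - 1)*47^( - 1)*61^1 = - 61/94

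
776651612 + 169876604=946528216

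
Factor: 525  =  3^1 * 5^2*7^1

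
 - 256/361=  - 256/361 = -0.71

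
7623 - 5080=2543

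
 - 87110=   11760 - 98870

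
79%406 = 79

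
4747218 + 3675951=8423169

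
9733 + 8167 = 17900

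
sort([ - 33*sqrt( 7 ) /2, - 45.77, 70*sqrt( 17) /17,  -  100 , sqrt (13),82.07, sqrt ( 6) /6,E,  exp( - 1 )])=[ - 100, - 45.77, - 33*sqrt(7)/2, exp( - 1), sqrt(6) /6,E,sqrt(13 ),70*sqrt(17)/17 , 82.07]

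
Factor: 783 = 3^3 * 29^1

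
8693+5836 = 14529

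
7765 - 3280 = 4485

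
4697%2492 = 2205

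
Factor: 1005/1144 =2^( - 3)*3^1*5^1 * 11^( - 1)*13^(  -  1 )*67^1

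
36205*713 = 25814165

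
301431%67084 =33095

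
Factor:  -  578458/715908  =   - 2^ (-1 )*3^( - 1)* 37^1*7817^1*59659^( - 1) = - 289229/357954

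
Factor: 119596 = 2^2*29^1 * 1031^1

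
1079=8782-7703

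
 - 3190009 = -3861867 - - 671858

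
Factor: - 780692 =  - 2^2*11^2 *1613^1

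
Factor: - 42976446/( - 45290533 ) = 2^1*3^1*17^( - 1 )*41^2*4261^1*2664149^ (  -  1 )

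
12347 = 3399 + 8948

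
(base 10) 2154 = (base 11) 1689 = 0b100001101010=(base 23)41F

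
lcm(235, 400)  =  18800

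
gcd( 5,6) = 1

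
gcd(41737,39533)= 1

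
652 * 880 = 573760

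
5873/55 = 5873/55 = 106.78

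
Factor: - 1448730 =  - 2^1*3^2*5^1*  16097^1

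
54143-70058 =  - 15915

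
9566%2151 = 962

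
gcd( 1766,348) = 2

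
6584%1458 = 752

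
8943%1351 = 837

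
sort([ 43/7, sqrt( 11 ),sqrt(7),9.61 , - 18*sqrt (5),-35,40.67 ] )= [ - 18*sqrt( 5),-35,sqrt( 7),sqrt( 11),43/7 , 9.61,40.67 ]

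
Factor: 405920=2^5*5^1*43^1*  59^1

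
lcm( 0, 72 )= 0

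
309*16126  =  4982934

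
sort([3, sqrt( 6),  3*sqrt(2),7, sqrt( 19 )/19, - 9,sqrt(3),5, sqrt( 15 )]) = [ - 9, sqrt( 19)/19, sqrt (3 ),sqrt(6), 3,sqrt( 15 ),3*sqrt( 2),5,7]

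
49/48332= 49/48332 = 0.00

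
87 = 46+41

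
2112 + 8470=10582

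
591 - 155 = 436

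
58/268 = 29/134 = 0.22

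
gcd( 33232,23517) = 67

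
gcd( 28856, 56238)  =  2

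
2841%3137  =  2841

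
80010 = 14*5715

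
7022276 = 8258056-1235780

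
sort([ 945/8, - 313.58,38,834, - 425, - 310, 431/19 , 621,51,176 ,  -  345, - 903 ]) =[ - 903, -425, - 345,-313.58, - 310,431/19,38, 51,945/8,176  ,  621,834] 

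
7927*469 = 3717763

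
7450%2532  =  2386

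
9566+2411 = 11977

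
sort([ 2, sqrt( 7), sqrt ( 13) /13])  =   [sqrt( 13 )/13,  2,  sqrt( 7)] 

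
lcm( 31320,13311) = 532440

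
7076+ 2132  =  9208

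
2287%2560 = 2287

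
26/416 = 1/16 =0.06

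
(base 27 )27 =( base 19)34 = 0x3d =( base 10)61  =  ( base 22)2h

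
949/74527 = 949/74527 = 0.01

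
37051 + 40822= 77873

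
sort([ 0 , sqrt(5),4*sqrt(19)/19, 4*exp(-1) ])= [0,4 * sqrt(19)/19 , 4*exp(-1), sqrt( 5)] 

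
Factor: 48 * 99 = 4752 = 2^4*3^3*11^1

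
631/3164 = 631/3164 = 0.20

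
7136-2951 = 4185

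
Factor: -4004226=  - 2^1*3^2*149^1*1493^1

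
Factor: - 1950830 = -2^1*5^1*7^1*29^1*31^2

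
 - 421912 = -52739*8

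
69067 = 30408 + 38659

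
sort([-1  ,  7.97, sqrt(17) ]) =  [  -  1,sqrt(17),7.97 ]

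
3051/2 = 3051/2 = 1525.50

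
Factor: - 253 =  - 11^1*23^1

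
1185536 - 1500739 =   -  315203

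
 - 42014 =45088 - 87102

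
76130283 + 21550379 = 97680662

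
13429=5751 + 7678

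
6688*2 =13376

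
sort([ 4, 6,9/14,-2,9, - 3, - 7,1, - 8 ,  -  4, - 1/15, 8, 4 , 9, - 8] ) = [ - 8, - 8 , - 7, - 4, - 3,-2, - 1/15, 9/14,1,4, 4 , 6, 8,9,9 ] 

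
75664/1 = 75664 = 75664.00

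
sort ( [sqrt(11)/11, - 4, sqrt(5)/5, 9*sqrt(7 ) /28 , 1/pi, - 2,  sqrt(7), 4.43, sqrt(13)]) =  [ - 4, - 2, sqrt( 11)/11, 1/pi,sqrt(5)/5,9*sqrt(7)/28, sqrt( 7 ), sqrt( 13),  4.43 ] 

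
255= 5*51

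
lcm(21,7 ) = 21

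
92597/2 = 92597/2  =  46298.50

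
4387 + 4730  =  9117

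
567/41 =567/41  =  13.83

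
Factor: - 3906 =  - 2^1*3^2*7^1 * 31^1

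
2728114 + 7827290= 10555404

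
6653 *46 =306038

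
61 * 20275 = 1236775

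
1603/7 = 229=229.00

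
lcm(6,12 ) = 12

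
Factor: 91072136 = 2^3*97^1 * 117361^1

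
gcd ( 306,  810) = 18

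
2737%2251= 486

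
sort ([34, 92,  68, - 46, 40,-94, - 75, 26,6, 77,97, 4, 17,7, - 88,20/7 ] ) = [-94, - 88, - 75, - 46,20/7,4,6, 7 , 17,26,34, 40, 68,77,92, 97 ]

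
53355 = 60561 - 7206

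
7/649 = 7/649 = 0.01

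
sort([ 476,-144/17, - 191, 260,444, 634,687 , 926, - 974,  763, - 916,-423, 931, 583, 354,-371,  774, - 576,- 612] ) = [  -  974, - 916, - 612, - 576,  -  423, - 371,  -  191, - 144/17, 260, 354, 444 , 476,583, 634, 687,763, 774, 926, 931]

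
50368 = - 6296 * (-8)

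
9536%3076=308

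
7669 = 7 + 7662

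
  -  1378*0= 0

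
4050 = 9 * 450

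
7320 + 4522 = 11842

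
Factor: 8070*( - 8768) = -2^7*3^1*5^1*137^1*269^1 =- 70757760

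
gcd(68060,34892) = 4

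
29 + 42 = 71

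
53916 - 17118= 36798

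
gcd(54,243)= 27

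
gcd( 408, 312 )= 24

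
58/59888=29/29944 = 0.00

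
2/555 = 2/555 =0.00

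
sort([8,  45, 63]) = [ 8, 45, 63 ]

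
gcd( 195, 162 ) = 3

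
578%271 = 36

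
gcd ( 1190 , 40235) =5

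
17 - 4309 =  - 4292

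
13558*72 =976176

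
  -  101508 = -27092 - 74416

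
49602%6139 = 490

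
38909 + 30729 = 69638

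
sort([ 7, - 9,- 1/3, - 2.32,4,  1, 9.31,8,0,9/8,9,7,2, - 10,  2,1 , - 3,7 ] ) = [ - 10, - 9, - 3 ,- 2.32, - 1/3,0,1,1,9/8,2, 2, 4,7,7, 7, 8,9, 9.31]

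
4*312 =1248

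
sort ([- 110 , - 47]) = [  -  110, - 47]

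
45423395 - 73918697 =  - 28495302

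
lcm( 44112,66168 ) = 132336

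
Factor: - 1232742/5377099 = -2^1*3^1*7^2* 13^( - 1 )*37^( - 1 )*599^1 * 1597^(-1)  =  - 176106/768157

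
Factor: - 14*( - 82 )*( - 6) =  - 2^3*3^1 * 7^1*41^1= - 6888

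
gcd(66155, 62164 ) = 1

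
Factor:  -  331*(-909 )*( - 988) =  - 297268452 = -2^2*3^2*13^1 *19^1*101^1*331^1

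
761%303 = 155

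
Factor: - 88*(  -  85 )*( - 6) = - 2^4*3^1*5^1*11^1*17^1 = - 44880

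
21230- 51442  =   - 30212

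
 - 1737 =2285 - 4022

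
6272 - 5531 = 741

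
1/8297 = 1/8297 = 0.00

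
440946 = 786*561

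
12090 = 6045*2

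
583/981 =583/981 = 0.59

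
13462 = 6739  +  6723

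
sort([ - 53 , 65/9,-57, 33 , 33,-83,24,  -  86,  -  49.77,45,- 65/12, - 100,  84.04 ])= [  -  100 , - 86,-83, - 57, - 53, - 49.77, - 65/12,65/9,24 , 33,33,45 , 84.04 ]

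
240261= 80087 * 3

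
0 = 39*0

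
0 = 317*0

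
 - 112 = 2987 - 3099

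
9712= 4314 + 5398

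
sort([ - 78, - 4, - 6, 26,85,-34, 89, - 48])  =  [ - 78,  -  48 , - 34, - 6 , - 4,26,85,89 ] 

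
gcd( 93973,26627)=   1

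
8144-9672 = -1528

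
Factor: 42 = 2^1 * 3^1 * 7^1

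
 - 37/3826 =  - 37/3826 = - 0.01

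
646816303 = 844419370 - 197603067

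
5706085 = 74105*77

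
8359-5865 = 2494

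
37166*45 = 1672470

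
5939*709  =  4210751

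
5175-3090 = 2085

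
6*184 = 1104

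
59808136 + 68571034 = 128379170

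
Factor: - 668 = -2^2 *167^1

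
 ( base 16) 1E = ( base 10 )30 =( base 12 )26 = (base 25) 15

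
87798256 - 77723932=10074324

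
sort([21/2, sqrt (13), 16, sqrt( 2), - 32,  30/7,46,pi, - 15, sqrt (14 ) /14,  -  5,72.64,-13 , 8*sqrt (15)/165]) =[-32,  -  15, - 13, - 5, 8*sqrt( 15 ) /165,sqrt ( 14 ) /14,sqrt ( 2 ),pi, sqrt( 13 ), 30/7, 21/2,16, 46,72.64 ]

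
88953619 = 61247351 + 27706268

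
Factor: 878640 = 2^4*3^1*5^1*7^1*523^1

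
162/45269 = 162/45269  =  0.00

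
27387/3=9129 = 9129.00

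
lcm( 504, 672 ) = 2016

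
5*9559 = 47795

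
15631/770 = 20 + 3/10 = 20.30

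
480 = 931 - 451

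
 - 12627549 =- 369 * 34221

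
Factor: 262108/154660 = 161/95 = 5^ (  -  1)*7^1 * 19^( - 1)*  23^1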